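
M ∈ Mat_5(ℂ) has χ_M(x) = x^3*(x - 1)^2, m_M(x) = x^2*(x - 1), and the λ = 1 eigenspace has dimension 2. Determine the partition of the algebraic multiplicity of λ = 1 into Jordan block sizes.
Block sizes for λ = 1: [1, 1]

Step 1 — from the characteristic polynomial, algebraic multiplicity of λ = 1 is 2. From dim ker(M − (1)·I) = 2, there are exactly 2 Jordan blocks for λ = 1.
Step 2 — from the minimal polynomial, the factor (x − 1) tells us the largest block for λ = 1 has size 1.
Step 3 — with total size 2, 2 blocks, and largest block 1, the block sizes (in nonincreasing order) are [1, 1].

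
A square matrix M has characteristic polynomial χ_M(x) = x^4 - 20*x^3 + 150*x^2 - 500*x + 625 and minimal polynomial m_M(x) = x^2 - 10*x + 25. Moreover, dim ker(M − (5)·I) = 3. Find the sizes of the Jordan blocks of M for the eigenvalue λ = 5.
Block sizes for λ = 5: [2, 1, 1]

Step 1 — from the characteristic polynomial, algebraic multiplicity of λ = 5 is 4. From dim ker(M − (5)·I) = 3, there are exactly 3 Jordan blocks for λ = 5.
Step 2 — from the minimal polynomial, the factor (x − 5)^2 tells us the largest block for λ = 5 has size 2.
Step 3 — with total size 4, 3 blocks, and largest block 2, the block sizes (in nonincreasing order) are [2, 1, 1].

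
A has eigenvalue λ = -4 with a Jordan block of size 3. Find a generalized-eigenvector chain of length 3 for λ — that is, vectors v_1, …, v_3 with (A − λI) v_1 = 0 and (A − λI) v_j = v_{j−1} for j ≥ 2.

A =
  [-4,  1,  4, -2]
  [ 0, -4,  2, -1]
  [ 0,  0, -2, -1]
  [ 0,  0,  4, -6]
A Jordan chain for λ = -4 of length 3:
v_1 = (2, 0, 0, 0)ᵀ
v_2 = (4, 2, 2, 4)ᵀ
v_3 = (0, 0, 1, 0)ᵀ

Let N = A − (-4)·I. We want v_3 with N^3 v_3 = 0 but N^2 v_3 ≠ 0; then v_{j-1} := N · v_j for j = 3, …, 2.

Pick v_3 = (0, 0, 1, 0)ᵀ.
Then v_2 = N · v_3 = (4, 2, 2, 4)ᵀ.
Then v_1 = N · v_2 = (2, 0, 0, 0)ᵀ.

Sanity check: (A − (-4)·I) v_1 = (0, 0, 0, 0)ᵀ = 0. ✓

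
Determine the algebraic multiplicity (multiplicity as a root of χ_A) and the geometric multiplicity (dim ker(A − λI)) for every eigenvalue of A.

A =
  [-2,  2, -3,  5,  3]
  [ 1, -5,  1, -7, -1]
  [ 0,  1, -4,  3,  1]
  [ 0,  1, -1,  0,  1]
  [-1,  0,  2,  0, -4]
λ = -3: alg = 5, geom = 2

Step 1 — factor the characteristic polynomial to read off the algebraic multiplicities:
  χ_A(x) = (x + 3)^5

Step 2 — compute geometric multiplicities via the rank-nullity identity g(λ) = n − rank(A − λI):
  rank(A − (-3)·I) = 3, so dim ker(A − (-3)·I) = n − 3 = 2

Summary:
  λ = -3: algebraic multiplicity = 5, geometric multiplicity = 2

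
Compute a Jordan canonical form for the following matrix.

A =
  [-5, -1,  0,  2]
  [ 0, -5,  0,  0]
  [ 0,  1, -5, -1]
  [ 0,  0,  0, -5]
J_2(-5) ⊕ J_2(-5)

The characteristic polynomial is
  det(x·I − A) = x^4 + 20*x^3 + 150*x^2 + 500*x + 625 = (x + 5)^4

Eigenvalues and multiplicities (the geometric multiplicity of λ is n − rank(A − λI), which equals the number of Jordan blocks for λ):
  λ = -5: algebraic multiplicity = 4, geometric multiplicity = 2

Determining the block sizes for each eigenvalue:
  λ = -5: with am = 4 and gm = 2, the partition is not yet determined (e.g. several partitions of 4 into 2 parts exist). Let N = A − (-5)·I. Computing rank(N^1) = 2, rank(N^2) = 0; the number of blocks of size ≥ j is rank(N^{j−1}) − rank(N^j), giving [2, 2]. So we have 2 block(s) of size 2 → block sizes [2, 2]

Assembling the blocks gives a Jordan form
J =
  [-5,  1,  0,  0]
  [ 0, -5,  0,  0]
  [ 0,  0, -5,  1]
  [ 0,  0,  0, -5]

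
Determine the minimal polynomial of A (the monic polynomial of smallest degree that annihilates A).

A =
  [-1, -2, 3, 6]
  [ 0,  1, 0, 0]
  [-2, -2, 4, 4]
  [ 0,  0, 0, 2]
x^2 - 3*x + 2

The characteristic polynomial is χ_A(x) = (x - 2)^2*(x - 1)^2, so the eigenvalues are known. The minimal polynomial is
  m_A(x) = Π_λ (x − λ)^{k_λ}
where k_λ is the size of the *largest* Jordan block for λ (equivalently, the smallest k with (A − λI)^k v = 0 for every generalised eigenvector v of λ).

  λ = 1: largest Jordan block has size 1, contributing (x − 1)
  λ = 2: largest Jordan block has size 1, contributing (x − 2)

So m_A(x) = (x - 2)*(x - 1) = x^2 - 3*x + 2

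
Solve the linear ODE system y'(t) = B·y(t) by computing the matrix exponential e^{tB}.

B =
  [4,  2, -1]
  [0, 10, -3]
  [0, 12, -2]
e^{tB} =
  [exp(4*t), 2*t*exp(4*t), -t*exp(4*t)]
  [0, 6*t*exp(4*t) + exp(4*t), -3*t*exp(4*t)]
  [0, 12*t*exp(4*t), -6*t*exp(4*t) + exp(4*t)]

Strategy: write B = P · J · P⁻¹ where J is a Jordan canonical form, so e^{tB} = P · e^{tJ} · P⁻¹, and e^{tJ} can be computed block-by-block.

B has Jordan form
J =
  [4, 1, 0]
  [0, 4, 0]
  [0, 0, 4]
(up to reordering of blocks).

Per-block formulas:
  For a 2×2 Jordan block J_2(4): exp(t · J_2(4)) = e^(4t)·(I + t·N), where N is the 2×2 nilpotent shift.
  For a 1×1 block at λ = 4: exp(t · [4]) = [e^(4t)].

After assembling e^{tJ} and conjugating by P, we get:

e^{tB} =
  [exp(4*t), 2*t*exp(4*t), -t*exp(4*t)]
  [0, 6*t*exp(4*t) + exp(4*t), -3*t*exp(4*t)]
  [0, 12*t*exp(4*t), -6*t*exp(4*t) + exp(4*t)]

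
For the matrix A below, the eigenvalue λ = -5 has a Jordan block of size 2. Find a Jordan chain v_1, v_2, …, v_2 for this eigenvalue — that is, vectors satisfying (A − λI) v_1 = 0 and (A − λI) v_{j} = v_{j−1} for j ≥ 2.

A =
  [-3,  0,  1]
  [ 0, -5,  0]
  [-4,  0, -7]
A Jordan chain for λ = -5 of length 2:
v_1 = (2, 0, -4)ᵀ
v_2 = (1, 0, 0)ᵀ

Let N = A − (-5)·I. We want v_2 with N^2 v_2 = 0 but N^1 v_2 ≠ 0; then v_{j-1} := N · v_j for j = 2, …, 2.

Pick v_2 = (1, 0, 0)ᵀ.
Then v_1 = N · v_2 = (2, 0, -4)ᵀ.

Sanity check: (A − (-5)·I) v_1 = (0, 0, 0)ᵀ = 0. ✓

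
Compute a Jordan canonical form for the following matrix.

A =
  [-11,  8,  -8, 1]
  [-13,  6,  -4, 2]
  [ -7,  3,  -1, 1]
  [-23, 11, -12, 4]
J_1(-5) ⊕ J_3(1)

The characteristic polynomial is
  det(x·I − A) = x^4 + 2*x^3 - 12*x^2 + 14*x - 5 = (x - 1)^3*(x + 5)

Eigenvalues and multiplicities (the geometric multiplicity of λ is n − rank(A − λI), which equals the number of Jordan blocks for λ):
  λ = -5: algebraic multiplicity = 1, geometric multiplicity = 1
  λ = 1: algebraic multiplicity = 3, geometric multiplicity = 1

Determining the block sizes for each eigenvalue:
  λ = -5: one block (gm = 1), so the single block has size am = 1 → block sizes [1]
  λ = 1: one block (gm = 1), so the single block has size am = 3 → block sizes [3]

Assembling the blocks gives a Jordan form
J =
  [-5, 0, 0, 0]
  [ 0, 1, 1, 0]
  [ 0, 0, 1, 1]
  [ 0, 0, 0, 1]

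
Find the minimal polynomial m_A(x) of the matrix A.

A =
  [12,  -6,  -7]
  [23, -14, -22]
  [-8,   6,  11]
x^3 - 9*x^2 + 24*x - 16

The characteristic polynomial is χ_A(x) = (x - 4)^2*(x - 1), so the eigenvalues are known. The minimal polynomial is
  m_A(x) = Π_λ (x − λ)^{k_λ}
where k_λ is the size of the *largest* Jordan block for λ (equivalently, the smallest k with (A − λI)^k v = 0 for every generalised eigenvector v of λ).

  λ = 1: largest Jordan block has size 1, contributing (x − 1)
  λ = 4: largest Jordan block has size 2, contributing (x − 4)^2

So m_A(x) = (x - 4)^2*(x - 1) = x^3 - 9*x^2 + 24*x - 16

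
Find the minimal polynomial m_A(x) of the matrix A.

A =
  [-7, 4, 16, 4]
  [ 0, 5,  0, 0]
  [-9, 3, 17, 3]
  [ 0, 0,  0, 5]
x^2 - 10*x + 25

The characteristic polynomial is χ_A(x) = (x - 5)^4, so the eigenvalues are known. The minimal polynomial is
  m_A(x) = Π_λ (x − λ)^{k_λ}
where k_λ is the size of the *largest* Jordan block for λ (equivalently, the smallest k with (A − λI)^k v = 0 for every generalised eigenvector v of λ).

  λ = 5: largest Jordan block has size 2, contributing (x − 5)^2

So m_A(x) = (x - 5)^2 = x^2 - 10*x + 25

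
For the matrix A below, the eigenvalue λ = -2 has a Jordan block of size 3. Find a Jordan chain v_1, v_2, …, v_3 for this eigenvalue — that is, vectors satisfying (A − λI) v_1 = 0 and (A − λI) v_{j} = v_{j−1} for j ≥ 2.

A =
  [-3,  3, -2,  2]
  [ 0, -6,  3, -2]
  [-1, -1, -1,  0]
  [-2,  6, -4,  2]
A Jordan chain for λ = -2 of length 3:
v_1 = (-1, 1, 0, -2)ᵀ
v_2 = (-1, 0, -1, -2)ᵀ
v_3 = (1, 0, 0, 0)ᵀ

Let N = A − (-2)·I. We want v_3 with N^3 v_3 = 0 but N^2 v_3 ≠ 0; then v_{j-1} := N · v_j for j = 3, …, 2.

Pick v_3 = (1, 0, 0, 0)ᵀ.
Then v_2 = N · v_3 = (-1, 0, -1, -2)ᵀ.
Then v_1 = N · v_2 = (-1, 1, 0, -2)ᵀ.

Sanity check: (A − (-2)·I) v_1 = (0, 0, 0, 0)ᵀ = 0. ✓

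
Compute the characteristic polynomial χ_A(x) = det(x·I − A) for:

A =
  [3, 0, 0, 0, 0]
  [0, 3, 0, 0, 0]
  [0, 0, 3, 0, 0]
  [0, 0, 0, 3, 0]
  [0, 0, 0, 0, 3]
x^5 - 15*x^4 + 90*x^3 - 270*x^2 + 405*x - 243

Expanding det(x·I − A) (e.g. by cofactor expansion or by noting that A is similar to its Jordan form J, which has the same characteristic polynomial as A) gives
  χ_A(x) = x^5 - 15*x^4 + 90*x^3 - 270*x^2 + 405*x - 243
which factors as (x - 3)^5. The eigenvalues (with algebraic multiplicities) are λ = 3 with multiplicity 5.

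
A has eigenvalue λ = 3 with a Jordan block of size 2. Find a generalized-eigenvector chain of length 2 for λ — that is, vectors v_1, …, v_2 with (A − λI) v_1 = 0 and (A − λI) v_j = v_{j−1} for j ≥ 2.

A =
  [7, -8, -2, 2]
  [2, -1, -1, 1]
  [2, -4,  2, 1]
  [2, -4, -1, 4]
A Jordan chain for λ = 3 of length 2:
v_1 = (4, 2, 2, 2)ᵀ
v_2 = (1, 0, 0, 0)ᵀ

Let N = A − (3)·I. We want v_2 with N^2 v_2 = 0 but N^1 v_2 ≠ 0; then v_{j-1} := N · v_j for j = 2, …, 2.

Pick v_2 = (1, 0, 0, 0)ᵀ.
Then v_1 = N · v_2 = (4, 2, 2, 2)ᵀ.

Sanity check: (A − (3)·I) v_1 = (0, 0, 0, 0)ᵀ = 0. ✓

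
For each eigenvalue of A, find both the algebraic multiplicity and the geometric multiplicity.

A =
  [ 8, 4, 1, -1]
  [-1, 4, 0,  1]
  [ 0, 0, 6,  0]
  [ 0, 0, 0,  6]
λ = 6: alg = 4, geom = 2

Step 1 — factor the characteristic polynomial to read off the algebraic multiplicities:
  χ_A(x) = (x - 6)^4

Step 2 — compute geometric multiplicities via the rank-nullity identity g(λ) = n − rank(A − λI):
  rank(A − (6)·I) = 2, so dim ker(A − (6)·I) = n − 2 = 2

Summary:
  λ = 6: algebraic multiplicity = 4, geometric multiplicity = 2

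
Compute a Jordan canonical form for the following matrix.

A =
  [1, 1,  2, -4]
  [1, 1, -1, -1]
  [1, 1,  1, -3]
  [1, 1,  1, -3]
J_3(0) ⊕ J_1(0)

The characteristic polynomial is
  det(x·I − A) = x^4

Eigenvalues and multiplicities (the geometric multiplicity of λ is n − rank(A − λI), which equals the number of Jordan blocks for λ):
  λ = 0: algebraic multiplicity = 4, geometric multiplicity = 2

Determining the block sizes for each eigenvalue:
  λ = 0: with am = 4 and gm = 2, the partition is not yet determined (e.g. several partitions of 4 into 2 parts exist). Let N = A − (0)·I. Computing rank(N^1) = 2, rank(N^2) = 1, rank(N^3) = 0; the number of blocks of size ≥ j is rank(N^{j−1}) − rank(N^j), giving [2, 1, 1]. So we have 1 block(s) of size 3, 1 block(s) of size 1 → block sizes [3, 1]

Assembling the blocks gives a Jordan form
J =
  [0, 1, 0, 0]
  [0, 0, 1, 0]
  [0, 0, 0, 0]
  [0, 0, 0, 0]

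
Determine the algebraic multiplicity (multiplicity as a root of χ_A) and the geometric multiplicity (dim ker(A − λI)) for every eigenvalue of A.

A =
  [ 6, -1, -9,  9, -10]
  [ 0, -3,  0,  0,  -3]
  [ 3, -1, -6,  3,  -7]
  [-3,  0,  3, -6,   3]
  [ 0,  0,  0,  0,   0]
λ = -3: alg = 3, geom = 2; λ = 0: alg = 2, geom = 2

Step 1 — factor the characteristic polynomial to read off the algebraic multiplicities:
  χ_A(x) = x^2*(x + 3)^3

Step 2 — compute geometric multiplicities via the rank-nullity identity g(λ) = n − rank(A − λI):
  rank(A − (-3)·I) = 3, so dim ker(A − (-3)·I) = n − 3 = 2
  rank(A − (0)·I) = 3, so dim ker(A − (0)·I) = n − 3 = 2

Summary:
  λ = -3: algebraic multiplicity = 3, geometric multiplicity = 2
  λ = 0: algebraic multiplicity = 2, geometric multiplicity = 2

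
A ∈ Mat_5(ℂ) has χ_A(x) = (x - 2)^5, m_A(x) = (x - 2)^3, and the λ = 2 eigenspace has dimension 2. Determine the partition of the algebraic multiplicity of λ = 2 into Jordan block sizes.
Block sizes for λ = 2: [3, 2]

Step 1 — from the characteristic polynomial, algebraic multiplicity of λ = 2 is 5. From dim ker(A − (2)·I) = 2, there are exactly 2 Jordan blocks for λ = 2.
Step 2 — from the minimal polynomial, the factor (x − 2)^3 tells us the largest block for λ = 2 has size 3.
Step 3 — with total size 5, 2 blocks, and largest block 3, the block sizes (in nonincreasing order) are [3, 2].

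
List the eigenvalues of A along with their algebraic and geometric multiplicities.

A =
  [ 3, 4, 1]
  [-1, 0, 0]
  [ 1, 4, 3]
λ = 2: alg = 3, geom = 1

Step 1 — factor the characteristic polynomial to read off the algebraic multiplicities:
  χ_A(x) = (x - 2)^3

Step 2 — compute geometric multiplicities via the rank-nullity identity g(λ) = n − rank(A − λI):
  rank(A − (2)·I) = 2, so dim ker(A − (2)·I) = n − 2 = 1

Summary:
  λ = 2: algebraic multiplicity = 3, geometric multiplicity = 1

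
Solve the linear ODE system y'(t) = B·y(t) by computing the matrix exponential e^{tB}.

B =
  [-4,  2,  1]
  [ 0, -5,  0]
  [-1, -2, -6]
e^{tB} =
  [t*exp(-5*t) + exp(-5*t), 2*t*exp(-5*t), t*exp(-5*t)]
  [0, exp(-5*t), 0]
  [-t*exp(-5*t), -2*t*exp(-5*t), -t*exp(-5*t) + exp(-5*t)]

Strategy: write B = P · J · P⁻¹ where J is a Jordan canonical form, so e^{tB} = P · e^{tJ} · P⁻¹, and e^{tJ} can be computed block-by-block.

B has Jordan form
J =
  [-5,  1,  0]
  [ 0, -5,  0]
  [ 0,  0, -5]
(up to reordering of blocks).

Per-block formulas:
  For a 1×1 block at λ = -5: exp(t · [-5]) = [e^(-5t)].
  For a 2×2 Jordan block J_2(-5): exp(t · J_2(-5)) = e^(-5t)·(I + t·N), where N is the 2×2 nilpotent shift.

After assembling e^{tJ} and conjugating by P, we get:

e^{tB} =
  [t*exp(-5*t) + exp(-5*t), 2*t*exp(-5*t), t*exp(-5*t)]
  [0, exp(-5*t), 0]
  [-t*exp(-5*t), -2*t*exp(-5*t), -t*exp(-5*t) + exp(-5*t)]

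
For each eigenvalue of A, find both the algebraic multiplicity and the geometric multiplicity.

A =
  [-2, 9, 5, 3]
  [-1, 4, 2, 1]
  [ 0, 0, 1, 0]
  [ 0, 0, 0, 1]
λ = 1: alg = 4, geom = 2

Step 1 — factor the characteristic polynomial to read off the algebraic multiplicities:
  χ_A(x) = (x - 1)^4

Step 2 — compute geometric multiplicities via the rank-nullity identity g(λ) = n − rank(A − λI):
  rank(A − (1)·I) = 2, so dim ker(A − (1)·I) = n − 2 = 2

Summary:
  λ = 1: algebraic multiplicity = 4, geometric multiplicity = 2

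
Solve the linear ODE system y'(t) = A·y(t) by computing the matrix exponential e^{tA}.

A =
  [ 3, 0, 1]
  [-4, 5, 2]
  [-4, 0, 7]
e^{tA} =
  [-2*t*exp(5*t) + exp(5*t), 0, t*exp(5*t)]
  [-4*t*exp(5*t), exp(5*t), 2*t*exp(5*t)]
  [-4*t*exp(5*t), 0, 2*t*exp(5*t) + exp(5*t)]

Strategy: write A = P · J · P⁻¹ where J is a Jordan canonical form, so e^{tA} = P · e^{tJ} · P⁻¹, and e^{tJ} can be computed block-by-block.

A has Jordan form
J =
  [5, 1, 0]
  [0, 5, 0]
  [0, 0, 5]
(up to reordering of blocks).

Per-block formulas:
  For a 1×1 block at λ = 5: exp(t · [5]) = [e^(5t)].
  For a 2×2 Jordan block J_2(5): exp(t · J_2(5)) = e^(5t)·(I + t·N), where N is the 2×2 nilpotent shift.

After assembling e^{tJ} and conjugating by P, we get:

e^{tA} =
  [-2*t*exp(5*t) + exp(5*t), 0, t*exp(5*t)]
  [-4*t*exp(5*t), exp(5*t), 2*t*exp(5*t)]
  [-4*t*exp(5*t), 0, 2*t*exp(5*t) + exp(5*t)]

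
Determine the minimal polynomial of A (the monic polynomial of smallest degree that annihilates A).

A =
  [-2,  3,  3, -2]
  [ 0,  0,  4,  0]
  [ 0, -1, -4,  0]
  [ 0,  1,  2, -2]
x^3 + 6*x^2 + 12*x + 8

The characteristic polynomial is χ_A(x) = (x + 2)^4, so the eigenvalues are known. The minimal polynomial is
  m_A(x) = Π_λ (x − λ)^{k_λ}
where k_λ is the size of the *largest* Jordan block for λ (equivalently, the smallest k with (A − λI)^k v = 0 for every generalised eigenvector v of λ).

  λ = -2: largest Jordan block has size 3, contributing (x + 2)^3

So m_A(x) = (x + 2)^3 = x^3 + 6*x^2 + 12*x + 8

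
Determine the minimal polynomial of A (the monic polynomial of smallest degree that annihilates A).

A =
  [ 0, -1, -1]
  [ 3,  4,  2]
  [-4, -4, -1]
x^3 - 3*x^2 + 3*x - 1

The characteristic polynomial is χ_A(x) = (x - 1)^3, so the eigenvalues are known. The minimal polynomial is
  m_A(x) = Π_λ (x − λ)^{k_λ}
where k_λ is the size of the *largest* Jordan block for λ (equivalently, the smallest k with (A − λI)^k v = 0 for every generalised eigenvector v of λ).

  λ = 1: largest Jordan block has size 3, contributing (x − 1)^3

So m_A(x) = (x - 1)^3 = x^3 - 3*x^2 + 3*x - 1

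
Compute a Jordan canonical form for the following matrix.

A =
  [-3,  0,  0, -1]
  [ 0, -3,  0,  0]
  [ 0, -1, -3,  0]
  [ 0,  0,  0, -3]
J_2(-3) ⊕ J_2(-3)

The characteristic polynomial is
  det(x·I − A) = x^4 + 12*x^3 + 54*x^2 + 108*x + 81 = (x + 3)^4

Eigenvalues and multiplicities (the geometric multiplicity of λ is n − rank(A − λI), which equals the number of Jordan blocks for λ):
  λ = -3: algebraic multiplicity = 4, geometric multiplicity = 2

Determining the block sizes for each eigenvalue:
  λ = -3: with am = 4 and gm = 2, the partition is not yet determined (e.g. several partitions of 4 into 2 parts exist). Let N = A − (-3)·I. Computing rank(N^1) = 2, rank(N^2) = 0; the number of blocks of size ≥ j is rank(N^{j−1}) − rank(N^j), giving [2, 2]. So we have 2 block(s) of size 2 → block sizes [2, 2]

Assembling the blocks gives a Jordan form
J =
  [-3,  1,  0,  0]
  [ 0, -3,  0,  0]
  [ 0,  0, -3,  1]
  [ 0,  0,  0, -3]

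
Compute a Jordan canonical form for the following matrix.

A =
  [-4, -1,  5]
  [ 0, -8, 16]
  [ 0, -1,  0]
J_3(-4)

The characteristic polynomial is
  det(x·I − A) = x^3 + 12*x^2 + 48*x + 64 = (x + 4)^3

Eigenvalues and multiplicities (the geometric multiplicity of λ is n − rank(A − λI), which equals the number of Jordan blocks for λ):
  λ = -4: algebraic multiplicity = 3, geometric multiplicity = 1

Determining the block sizes for each eigenvalue:
  λ = -4: one block (gm = 1), so the single block has size am = 3 → block sizes [3]

Assembling the blocks gives a Jordan form
J =
  [-4,  1,  0]
  [ 0, -4,  1]
  [ 0,  0, -4]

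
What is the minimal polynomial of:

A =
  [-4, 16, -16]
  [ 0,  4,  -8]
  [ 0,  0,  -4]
x^2 - 16

The characteristic polynomial is χ_A(x) = (x - 4)*(x + 4)^2, so the eigenvalues are known. The minimal polynomial is
  m_A(x) = Π_λ (x − λ)^{k_λ}
where k_λ is the size of the *largest* Jordan block for λ (equivalently, the smallest k with (A − λI)^k v = 0 for every generalised eigenvector v of λ).

  λ = -4: largest Jordan block has size 1, contributing (x + 4)
  λ = 4: largest Jordan block has size 1, contributing (x − 4)

So m_A(x) = (x - 4)*(x + 4) = x^2 - 16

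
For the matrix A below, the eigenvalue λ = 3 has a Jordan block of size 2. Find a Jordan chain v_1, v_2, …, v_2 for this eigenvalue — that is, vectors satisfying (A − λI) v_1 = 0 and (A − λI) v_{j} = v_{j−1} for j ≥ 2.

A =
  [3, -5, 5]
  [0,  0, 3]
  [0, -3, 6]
A Jordan chain for λ = 3 of length 2:
v_1 = (-5, -3, -3)ᵀ
v_2 = (0, 1, 0)ᵀ

Let N = A − (3)·I. We want v_2 with N^2 v_2 = 0 but N^1 v_2 ≠ 0; then v_{j-1} := N · v_j for j = 2, …, 2.

Pick v_2 = (0, 1, 0)ᵀ.
Then v_1 = N · v_2 = (-5, -3, -3)ᵀ.

Sanity check: (A − (3)·I) v_1 = (0, 0, 0)ᵀ = 0. ✓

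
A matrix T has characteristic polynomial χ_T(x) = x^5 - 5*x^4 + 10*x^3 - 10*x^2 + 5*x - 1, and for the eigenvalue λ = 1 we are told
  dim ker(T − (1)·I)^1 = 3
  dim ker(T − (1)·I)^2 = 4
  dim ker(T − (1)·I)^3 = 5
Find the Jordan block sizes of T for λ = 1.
Block sizes for λ = 1: [3, 1, 1]

From the dimensions of kernels of powers, the number of Jordan blocks of size at least j is d_j − d_{j−1} where d_j = dim ker(N^j) (with d_0 = 0). Computing the differences gives [3, 1, 1].
The number of blocks of size exactly k is (#blocks of size ≥ k) − (#blocks of size ≥ k + 1), so the partition is: 2 block(s) of size 1, 1 block(s) of size 3.
In nonincreasing order the block sizes are [3, 1, 1].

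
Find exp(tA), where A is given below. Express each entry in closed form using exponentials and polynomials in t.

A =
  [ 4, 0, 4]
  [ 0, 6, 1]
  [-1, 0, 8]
e^{tA} =
  [-2*t*exp(6*t) + exp(6*t), 0, 4*t*exp(6*t)]
  [-t^2*exp(6*t)/2, exp(6*t), t^2*exp(6*t) + t*exp(6*t)]
  [-t*exp(6*t), 0, 2*t*exp(6*t) + exp(6*t)]

Strategy: write A = P · J · P⁻¹ where J is a Jordan canonical form, so e^{tA} = P · e^{tJ} · P⁻¹, and e^{tJ} can be computed block-by-block.

A has Jordan form
J =
  [6, 1, 0]
  [0, 6, 1]
  [0, 0, 6]
(up to reordering of blocks).

Per-block formulas:
  For a 3×3 Jordan block J_3(6): exp(t · J_3(6)) = e^(6t)·(I + t·N + (t^2/2)·N^2), where N is the 3×3 nilpotent shift.

After assembling e^{tJ} and conjugating by P, we get:

e^{tA} =
  [-2*t*exp(6*t) + exp(6*t), 0, 4*t*exp(6*t)]
  [-t^2*exp(6*t)/2, exp(6*t), t^2*exp(6*t) + t*exp(6*t)]
  [-t*exp(6*t), 0, 2*t*exp(6*t) + exp(6*t)]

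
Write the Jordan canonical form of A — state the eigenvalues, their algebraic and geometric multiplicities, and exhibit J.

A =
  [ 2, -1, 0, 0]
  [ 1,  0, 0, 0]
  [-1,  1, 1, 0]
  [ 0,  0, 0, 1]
J_2(1) ⊕ J_1(1) ⊕ J_1(1)

The characteristic polynomial is
  det(x·I − A) = x^4 - 4*x^3 + 6*x^2 - 4*x + 1 = (x - 1)^4

Eigenvalues and multiplicities (the geometric multiplicity of λ is n − rank(A − λI), which equals the number of Jordan blocks for λ):
  λ = 1: algebraic multiplicity = 4, geometric multiplicity = 3

Determining the block sizes for each eigenvalue:
  λ = 1: 3 blocks summing to 4 forces exactly one block of size 2 and the rest size 1 → block sizes [2, 1, 1]

Assembling the blocks gives a Jordan form
J =
  [1, 1, 0, 0]
  [0, 1, 0, 0]
  [0, 0, 1, 0]
  [0, 0, 0, 1]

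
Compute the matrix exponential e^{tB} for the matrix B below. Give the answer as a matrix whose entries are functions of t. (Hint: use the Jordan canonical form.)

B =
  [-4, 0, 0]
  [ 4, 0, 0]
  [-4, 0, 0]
e^{tB} =
  [exp(-4*t), 0, 0]
  [1 - exp(-4*t), 1, 0]
  [-1 + exp(-4*t), 0, 1]

Strategy: write B = P · J · P⁻¹ where J is a Jordan canonical form, so e^{tB} = P · e^{tJ} · P⁻¹, and e^{tJ} can be computed block-by-block.

B has Jordan form
J =
  [-4, 0, 0]
  [ 0, 0, 0]
  [ 0, 0, 0]
(up to reordering of blocks).

Per-block formulas:
  For a 1×1 block at λ = 0: exp(t · [0]) = [e^(0t)].
  For a 1×1 block at λ = -4: exp(t · [-4]) = [e^(-4t)].

After assembling e^{tJ} and conjugating by P, we get:

e^{tB} =
  [exp(-4*t), 0, 0]
  [1 - exp(-4*t), 1, 0]
  [-1 + exp(-4*t), 0, 1]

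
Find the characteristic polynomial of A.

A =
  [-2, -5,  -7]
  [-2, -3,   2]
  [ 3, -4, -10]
x^3 + 15*x^2 + 75*x + 125

Expanding det(x·I − A) (e.g. by cofactor expansion or by noting that A is similar to its Jordan form J, which has the same characteristic polynomial as A) gives
  χ_A(x) = x^3 + 15*x^2 + 75*x + 125
which factors as (x + 5)^3. The eigenvalues (with algebraic multiplicities) are λ = -5 with multiplicity 3.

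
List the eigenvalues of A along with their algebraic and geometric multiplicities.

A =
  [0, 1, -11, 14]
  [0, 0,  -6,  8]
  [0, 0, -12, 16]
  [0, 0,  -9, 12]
λ = 0: alg = 4, geom = 2

Step 1 — factor the characteristic polynomial to read off the algebraic multiplicities:
  χ_A(x) = x^4

Step 2 — compute geometric multiplicities via the rank-nullity identity g(λ) = n − rank(A − λI):
  rank(A − (0)·I) = 2, so dim ker(A − (0)·I) = n − 2 = 2

Summary:
  λ = 0: algebraic multiplicity = 4, geometric multiplicity = 2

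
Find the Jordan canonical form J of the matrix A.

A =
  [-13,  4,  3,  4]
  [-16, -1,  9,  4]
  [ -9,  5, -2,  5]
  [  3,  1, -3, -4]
J_3(-5) ⊕ J_1(-5)

The characteristic polynomial is
  det(x·I − A) = x^4 + 20*x^3 + 150*x^2 + 500*x + 625 = (x + 5)^4

Eigenvalues and multiplicities (the geometric multiplicity of λ is n − rank(A − λI), which equals the number of Jordan blocks for λ):
  λ = -5: algebraic multiplicity = 4, geometric multiplicity = 2

Determining the block sizes for each eigenvalue:
  λ = -5: with am = 4 and gm = 2, the partition is not yet determined (e.g. several partitions of 4 into 2 parts exist). Let N = A − (-5)·I. Computing rank(N^1) = 2, rank(N^2) = 1, rank(N^3) = 0; the number of blocks of size ≥ j is rank(N^{j−1}) − rank(N^j), giving [2, 1, 1]. So we have 1 block(s) of size 3, 1 block(s) of size 1 → block sizes [3, 1]

Assembling the blocks gives a Jordan form
J =
  [-5,  1,  0,  0]
  [ 0, -5,  1,  0]
  [ 0,  0, -5,  0]
  [ 0,  0,  0, -5]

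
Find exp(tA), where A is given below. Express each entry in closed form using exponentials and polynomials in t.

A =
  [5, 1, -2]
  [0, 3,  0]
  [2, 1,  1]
e^{tA} =
  [2*t*exp(3*t) + exp(3*t), t*exp(3*t), -2*t*exp(3*t)]
  [0, exp(3*t), 0]
  [2*t*exp(3*t), t*exp(3*t), -2*t*exp(3*t) + exp(3*t)]

Strategy: write A = P · J · P⁻¹ where J is a Jordan canonical form, so e^{tA} = P · e^{tJ} · P⁻¹, and e^{tJ} can be computed block-by-block.

A has Jordan form
J =
  [3, 1, 0]
  [0, 3, 0]
  [0, 0, 3]
(up to reordering of blocks).

Per-block formulas:
  For a 1×1 block at λ = 3: exp(t · [3]) = [e^(3t)].
  For a 2×2 Jordan block J_2(3): exp(t · J_2(3)) = e^(3t)·(I + t·N), where N is the 2×2 nilpotent shift.

After assembling e^{tJ} and conjugating by P, we get:

e^{tA} =
  [2*t*exp(3*t) + exp(3*t), t*exp(3*t), -2*t*exp(3*t)]
  [0, exp(3*t), 0]
  [2*t*exp(3*t), t*exp(3*t), -2*t*exp(3*t) + exp(3*t)]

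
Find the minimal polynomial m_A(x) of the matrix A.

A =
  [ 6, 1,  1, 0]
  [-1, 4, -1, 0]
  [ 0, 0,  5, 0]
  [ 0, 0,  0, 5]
x^2 - 10*x + 25

The characteristic polynomial is χ_A(x) = (x - 5)^4, so the eigenvalues are known. The minimal polynomial is
  m_A(x) = Π_λ (x − λ)^{k_λ}
where k_λ is the size of the *largest* Jordan block for λ (equivalently, the smallest k with (A − λI)^k v = 0 for every generalised eigenvector v of λ).

  λ = 5: largest Jordan block has size 2, contributing (x − 5)^2

So m_A(x) = (x - 5)^2 = x^2 - 10*x + 25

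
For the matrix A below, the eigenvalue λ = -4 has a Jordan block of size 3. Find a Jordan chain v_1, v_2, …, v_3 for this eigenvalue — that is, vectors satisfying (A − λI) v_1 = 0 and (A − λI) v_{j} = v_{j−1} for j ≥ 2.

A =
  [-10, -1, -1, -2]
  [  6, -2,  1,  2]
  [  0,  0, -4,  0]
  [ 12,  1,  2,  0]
A Jordan chain for λ = -4 of length 3:
v_1 = (6, 0, 0, -18)ᵀ
v_2 = (-6, 6, 0, 12)ᵀ
v_3 = (1, 0, 0, 0)ᵀ

Let N = A − (-4)·I. We want v_3 with N^3 v_3 = 0 but N^2 v_3 ≠ 0; then v_{j-1} := N · v_j for j = 3, …, 2.

Pick v_3 = (1, 0, 0, 0)ᵀ.
Then v_2 = N · v_3 = (-6, 6, 0, 12)ᵀ.
Then v_1 = N · v_2 = (6, 0, 0, -18)ᵀ.

Sanity check: (A − (-4)·I) v_1 = (0, 0, 0, 0)ᵀ = 0. ✓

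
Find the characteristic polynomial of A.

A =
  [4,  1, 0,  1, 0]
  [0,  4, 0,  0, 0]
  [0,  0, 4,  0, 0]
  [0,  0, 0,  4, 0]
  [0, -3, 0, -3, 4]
x^5 - 20*x^4 + 160*x^3 - 640*x^2 + 1280*x - 1024

Expanding det(x·I − A) (e.g. by cofactor expansion or by noting that A is similar to its Jordan form J, which has the same characteristic polynomial as A) gives
  χ_A(x) = x^5 - 20*x^4 + 160*x^3 - 640*x^2 + 1280*x - 1024
which factors as (x - 4)^5. The eigenvalues (with algebraic multiplicities) are λ = 4 with multiplicity 5.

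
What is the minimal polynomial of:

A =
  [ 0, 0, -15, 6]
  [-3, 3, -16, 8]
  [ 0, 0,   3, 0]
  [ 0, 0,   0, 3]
x^3 - 6*x^2 + 9*x

The characteristic polynomial is χ_A(x) = x*(x - 3)^3, so the eigenvalues are known. The minimal polynomial is
  m_A(x) = Π_λ (x − λ)^{k_λ}
where k_λ is the size of the *largest* Jordan block for λ (equivalently, the smallest k with (A − λI)^k v = 0 for every generalised eigenvector v of λ).

  λ = 0: largest Jordan block has size 1, contributing (x − 0)
  λ = 3: largest Jordan block has size 2, contributing (x − 3)^2

So m_A(x) = x*(x - 3)^2 = x^3 - 6*x^2 + 9*x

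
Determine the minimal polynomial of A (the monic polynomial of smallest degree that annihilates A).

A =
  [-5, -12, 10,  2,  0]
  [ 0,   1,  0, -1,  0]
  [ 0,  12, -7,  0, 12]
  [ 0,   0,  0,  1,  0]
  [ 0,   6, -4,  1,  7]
x^4 + 4*x^3 - 6*x^2 - 4*x + 5

The characteristic polynomial is χ_A(x) = (x - 1)^3*(x + 1)*(x + 5), so the eigenvalues are known. The minimal polynomial is
  m_A(x) = Π_λ (x − λ)^{k_λ}
where k_λ is the size of the *largest* Jordan block for λ (equivalently, the smallest k with (A − λI)^k v = 0 for every generalised eigenvector v of λ).

  λ = -5: largest Jordan block has size 1, contributing (x + 5)
  λ = -1: largest Jordan block has size 1, contributing (x + 1)
  λ = 1: largest Jordan block has size 2, contributing (x − 1)^2

So m_A(x) = (x - 1)^2*(x + 1)*(x + 5) = x^4 + 4*x^3 - 6*x^2 - 4*x + 5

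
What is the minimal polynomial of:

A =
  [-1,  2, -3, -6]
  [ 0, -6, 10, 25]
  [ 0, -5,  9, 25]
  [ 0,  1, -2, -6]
x^3 + 3*x^2 + 3*x + 1

The characteristic polynomial is χ_A(x) = (x + 1)^4, so the eigenvalues are known. The minimal polynomial is
  m_A(x) = Π_λ (x − λ)^{k_λ}
where k_λ is the size of the *largest* Jordan block for λ (equivalently, the smallest k with (A − λI)^k v = 0 for every generalised eigenvector v of λ).

  λ = -1: largest Jordan block has size 3, contributing (x + 1)^3

So m_A(x) = (x + 1)^3 = x^3 + 3*x^2 + 3*x + 1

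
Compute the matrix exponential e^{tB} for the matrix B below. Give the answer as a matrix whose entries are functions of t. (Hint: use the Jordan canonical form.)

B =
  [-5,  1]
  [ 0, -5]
e^{tB} =
  [exp(-5*t), t*exp(-5*t)]
  [0, exp(-5*t)]

Strategy: write B = P · J · P⁻¹ where J is a Jordan canonical form, so e^{tB} = P · e^{tJ} · P⁻¹, and e^{tJ} can be computed block-by-block.

B has Jordan form
J =
  [-5,  1]
  [ 0, -5]
(up to reordering of blocks).

Per-block formulas:
  For a 2×2 Jordan block J_2(-5): exp(t · J_2(-5)) = e^(-5t)·(I + t·N), where N is the 2×2 nilpotent shift.

After assembling e^{tJ} and conjugating by P, we get:

e^{tB} =
  [exp(-5*t), t*exp(-5*t)]
  [0, exp(-5*t)]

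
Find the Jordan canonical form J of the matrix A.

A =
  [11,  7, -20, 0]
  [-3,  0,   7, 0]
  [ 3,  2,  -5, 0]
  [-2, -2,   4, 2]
J_3(2) ⊕ J_1(2)

The characteristic polynomial is
  det(x·I − A) = x^4 - 8*x^3 + 24*x^2 - 32*x + 16 = (x - 2)^4

Eigenvalues and multiplicities (the geometric multiplicity of λ is n − rank(A − λI), which equals the number of Jordan blocks for λ):
  λ = 2: algebraic multiplicity = 4, geometric multiplicity = 2

Determining the block sizes for each eigenvalue:
  λ = 2: with am = 4 and gm = 2, the partition is not yet determined (e.g. several partitions of 4 into 2 parts exist). Let N = A − (2)·I. Computing rank(N^1) = 2, rank(N^2) = 1, rank(N^3) = 0; the number of blocks of size ≥ j is rank(N^{j−1}) − rank(N^j), giving [2, 1, 1]. So we have 1 block(s) of size 3, 1 block(s) of size 1 → block sizes [3, 1]

Assembling the blocks gives a Jordan form
J =
  [2, 1, 0, 0]
  [0, 2, 1, 0]
  [0, 0, 2, 0]
  [0, 0, 0, 2]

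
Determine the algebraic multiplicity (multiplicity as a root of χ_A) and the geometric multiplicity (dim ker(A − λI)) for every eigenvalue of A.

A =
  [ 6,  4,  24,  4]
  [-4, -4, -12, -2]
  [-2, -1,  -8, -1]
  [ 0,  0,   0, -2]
λ = -2: alg = 4, geom = 3

Step 1 — factor the characteristic polynomial to read off the algebraic multiplicities:
  χ_A(x) = (x + 2)^4

Step 2 — compute geometric multiplicities via the rank-nullity identity g(λ) = n − rank(A − λI):
  rank(A − (-2)·I) = 1, so dim ker(A − (-2)·I) = n − 1 = 3

Summary:
  λ = -2: algebraic multiplicity = 4, geometric multiplicity = 3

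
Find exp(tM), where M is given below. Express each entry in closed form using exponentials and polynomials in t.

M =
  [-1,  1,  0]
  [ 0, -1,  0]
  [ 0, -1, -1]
e^{tM} =
  [exp(-t), t*exp(-t), 0]
  [0, exp(-t), 0]
  [0, -t*exp(-t), exp(-t)]

Strategy: write M = P · J · P⁻¹ where J is a Jordan canonical form, so e^{tM} = P · e^{tJ} · P⁻¹, and e^{tJ} can be computed block-by-block.

M has Jordan form
J =
  [-1,  1,  0]
  [ 0, -1,  0]
  [ 0,  0, -1]
(up to reordering of blocks).

Per-block formulas:
  For a 1×1 block at λ = -1: exp(t · [-1]) = [e^(-1t)].
  For a 2×2 Jordan block J_2(-1): exp(t · J_2(-1)) = e^(-1t)·(I + t·N), where N is the 2×2 nilpotent shift.

After assembling e^{tJ} and conjugating by P, we get:

e^{tM} =
  [exp(-t), t*exp(-t), 0]
  [0, exp(-t), 0]
  [0, -t*exp(-t), exp(-t)]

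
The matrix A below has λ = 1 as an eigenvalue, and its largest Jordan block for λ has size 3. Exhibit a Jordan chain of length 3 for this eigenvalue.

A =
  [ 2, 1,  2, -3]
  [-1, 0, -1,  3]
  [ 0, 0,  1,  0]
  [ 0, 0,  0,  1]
A Jordan chain for λ = 1 of length 3:
v_1 = (1, -1, 0, 0)ᵀ
v_2 = (2, -1, 0, 0)ᵀ
v_3 = (0, 0, 1, 0)ᵀ

Let N = A − (1)·I. We want v_3 with N^3 v_3 = 0 but N^2 v_3 ≠ 0; then v_{j-1} := N · v_j for j = 3, …, 2.

Pick v_3 = (0, 0, 1, 0)ᵀ.
Then v_2 = N · v_3 = (2, -1, 0, 0)ᵀ.
Then v_1 = N · v_2 = (1, -1, 0, 0)ᵀ.

Sanity check: (A − (1)·I) v_1 = (0, 0, 0, 0)ᵀ = 0. ✓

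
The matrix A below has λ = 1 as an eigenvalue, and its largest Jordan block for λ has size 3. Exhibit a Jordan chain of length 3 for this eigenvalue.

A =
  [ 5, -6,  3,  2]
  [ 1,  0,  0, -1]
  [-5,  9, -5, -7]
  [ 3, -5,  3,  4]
A Jordan chain for λ = 1 of length 3:
v_1 = (1, 0, -2, 1)ᵀ
v_2 = (4, 1, -5, 3)ᵀ
v_3 = (1, 0, 0, 0)ᵀ

Let N = A − (1)·I. We want v_3 with N^3 v_3 = 0 but N^2 v_3 ≠ 0; then v_{j-1} := N · v_j for j = 3, …, 2.

Pick v_3 = (1, 0, 0, 0)ᵀ.
Then v_2 = N · v_3 = (4, 1, -5, 3)ᵀ.
Then v_1 = N · v_2 = (1, 0, -2, 1)ᵀ.

Sanity check: (A − (1)·I) v_1 = (0, 0, 0, 0)ᵀ = 0. ✓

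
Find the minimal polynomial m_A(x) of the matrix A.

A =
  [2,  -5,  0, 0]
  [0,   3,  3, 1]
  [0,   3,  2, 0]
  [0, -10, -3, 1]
x^3 - 6*x^2 + 12*x - 8

The characteristic polynomial is χ_A(x) = (x - 2)^4, so the eigenvalues are known. The minimal polynomial is
  m_A(x) = Π_λ (x − λ)^{k_λ}
where k_λ is the size of the *largest* Jordan block for λ (equivalently, the smallest k with (A − λI)^k v = 0 for every generalised eigenvector v of λ).

  λ = 2: largest Jordan block has size 3, contributing (x − 2)^3

So m_A(x) = (x - 2)^3 = x^3 - 6*x^2 + 12*x - 8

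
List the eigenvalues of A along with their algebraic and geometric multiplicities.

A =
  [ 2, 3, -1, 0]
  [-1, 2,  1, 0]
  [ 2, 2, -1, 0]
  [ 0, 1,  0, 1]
λ = 1: alg = 4, geom = 2

Step 1 — factor the characteristic polynomial to read off the algebraic multiplicities:
  χ_A(x) = (x - 1)^4

Step 2 — compute geometric multiplicities via the rank-nullity identity g(λ) = n − rank(A − λI):
  rank(A − (1)·I) = 2, so dim ker(A − (1)·I) = n − 2 = 2

Summary:
  λ = 1: algebraic multiplicity = 4, geometric multiplicity = 2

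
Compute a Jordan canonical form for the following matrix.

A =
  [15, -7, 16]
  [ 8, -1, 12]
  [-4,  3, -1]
J_1(3) ⊕ J_2(5)

The characteristic polynomial is
  det(x·I − A) = x^3 - 13*x^2 + 55*x - 75 = (x - 5)^2*(x - 3)

Eigenvalues and multiplicities (the geometric multiplicity of λ is n − rank(A − λI), which equals the number of Jordan blocks for λ):
  λ = 3: algebraic multiplicity = 1, geometric multiplicity = 1
  λ = 5: algebraic multiplicity = 2, geometric multiplicity = 1

Determining the block sizes for each eigenvalue:
  λ = 3: one block (gm = 1), so the single block has size am = 1 → block sizes [1]
  λ = 5: one block (gm = 1), so the single block has size am = 2 → block sizes [2]

Assembling the blocks gives a Jordan form
J =
  [3, 0, 0]
  [0, 5, 1]
  [0, 0, 5]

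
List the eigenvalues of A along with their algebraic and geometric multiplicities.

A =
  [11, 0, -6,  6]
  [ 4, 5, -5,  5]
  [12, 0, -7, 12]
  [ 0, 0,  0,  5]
λ = -1: alg = 1, geom = 1; λ = 5: alg = 3, geom = 2

Step 1 — factor the characteristic polynomial to read off the algebraic multiplicities:
  χ_A(x) = (x - 5)^3*(x + 1)

Step 2 — compute geometric multiplicities via the rank-nullity identity g(λ) = n − rank(A − λI):
  rank(A − (-1)·I) = 3, so dim ker(A − (-1)·I) = n − 3 = 1
  rank(A − (5)·I) = 2, so dim ker(A − (5)·I) = n − 2 = 2

Summary:
  λ = -1: algebraic multiplicity = 1, geometric multiplicity = 1
  λ = 5: algebraic multiplicity = 3, geometric multiplicity = 2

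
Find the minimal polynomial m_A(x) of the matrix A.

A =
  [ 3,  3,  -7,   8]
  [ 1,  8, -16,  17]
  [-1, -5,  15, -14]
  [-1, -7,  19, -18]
x^3 - 6*x^2 + 12*x - 8

The characteristic polynomial is χ_A(x) = (x - 2)^4, so the eigenvalues are known. The minimal polynomial is
  m_A(x) = Π_λ (x − λ)^{k_λ}
where k_λ is the size of the *largest* Jordan block for λ (equivalently, the smallest k with (A − λI)^k v = 0 for every generalised eigenvector v of λ).

  λ = 2: largest Jordan block has size 3, contributing (x − 2)^3

So m_A(x) = (x - 2)^3 = x^3 - 6*x^2 + 12*x - 8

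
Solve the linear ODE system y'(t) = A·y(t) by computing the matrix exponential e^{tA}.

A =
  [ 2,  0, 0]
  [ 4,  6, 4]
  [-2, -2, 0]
e^{tA} =
  [exp(2*t), 0, 0]
  [2*exp(4*t) - 2*exp(2*t), 2*exp(4*t) - exp(2*t), 2*exp(4*t) - 2*exp(2*t)]
  [-exp(4*t) + exp(2*t), -exp(4*t) + exp(2*t), -exp(4*t) + 2*exp(2*t)]

Strategy: write A = P · J · P⁻¹ where J is a Jordan canonical form, so e^{tA} = P · e^{tJ} · P⁻¹, and e^{tJ} can be computed block-by-block.

A has Jordan form
J =
  [2, 0, 0]
  [0, 2, 0]
  [0, 0, 4]
(up to reordering of blocks).

Per-block formulas:
  For a 1×1 block at λ = 2: exp(t · [2]) = [e^(2t)].
  For a 1×1 block at λ = 4: exp(t · [4]) = [e^(4t)].

After assembling e^{tJ} and conjugating by P, we get:

e^{tA} =
  [exp(2*t), 0, 0]
  [2*exp(4*t) - 2*exp(2*t), 2*exp(4*t) - exp(2*t), 2*exp(4*t) - 2*exp(2*t)]
  [-exp(4*t) + exp(2*t), -exp(4*t) + exp(2*t), -exp(4*t) + 2*exp(2*t)]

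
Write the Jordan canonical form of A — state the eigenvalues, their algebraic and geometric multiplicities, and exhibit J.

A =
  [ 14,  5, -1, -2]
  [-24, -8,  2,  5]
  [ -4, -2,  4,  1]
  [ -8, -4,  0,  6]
J_2(4) ⊕ J_2(4)

The characteristic polynomial is
  det(x·I − A) = x^4 - 16*x^3 + 96*x^2 - 256*x + 256 = (x - 4)^4

Eigenvalues and multiplicities (the geometric multiplicity of λ is n − rank(A − λI), which equals the number of Jordan blocks for λ):
  λ = 4: algebraic multiplicity = 4, geometric multiplicity = 2

Determining the block sizes for each eigenvalue:
  λ = 4: with am = 4 and gm = 2, the partition is not yet determined (e.g. several partitions of 4 into 2 parts exist). Let N = A − (4)·I. Computing rank(N^1) = 2, rank(N^2) = 0; the number of blocks of size ≥ j is rank(N^{j−1}) − rank(N^j), giving [2, 2]. So we have 2 block(s) of size 2 → block sizes [2, 2]

Assembling the blocks gives a Jordan form
J =
  [4, 1, 0, 0]
  [0, 4, 0, 0]
  [0, 0, 4, 1]
  [0, 0, 0, 4]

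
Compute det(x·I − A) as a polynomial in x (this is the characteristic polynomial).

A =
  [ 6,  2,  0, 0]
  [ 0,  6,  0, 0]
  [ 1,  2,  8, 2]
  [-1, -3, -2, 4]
x^4 - 24*x^3 + 216*x^2 - 864*x + 1296

Expanding det(x·I − A) (e.g. by cofactor expansion or by noting that A is similar to its Jordan form J, which has the same characteristic polynomial as A) gives
  χ_A(x) = x^4 - 24*x^3 + 216*x^2 - 864*x + 1296
which factors as (x - 6)^4. The eigenvalues (with algebraic multiplicities) are λ = 6 with multiplicity 4.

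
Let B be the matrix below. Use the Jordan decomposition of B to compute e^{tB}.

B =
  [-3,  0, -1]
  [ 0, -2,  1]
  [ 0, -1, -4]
e^{tB} =
  [exp(-3*t), t^2*exp(-3*t)/2, t^2*exp(-3*t)/2 - t*exp(-3*t)]
  [0, t*exp(-3*t) + exp(-3*t), t*exp(-3*t)]
  [0, -t*exp(-3*t), -t*exp(-3*t) + exp(-3*t)]

Strategy: write B = P · J · P⁻¹ where J is a Jordan canonical form, so e^{tB} = P · e^{tJ} · P⁻¹, and e^{tJ} can be computed block-by-block.

B has Jordan form
J =
  [-3,  1,  0]
  [ 0, -3,  1]
  [ 0,  0, -3]
(up to reordering of blocks).

Per-block formulas:
  For a 3×3 Jordan block J_3(-3): exp(t · J_3(-3)) = e^(-3t)·(I + t·N + (t^2/2)·N^2), where N is the 3×3 nilpotent shift.

After assembling e^{tJ} and conjugating by P, we get:

e^{tB} =
  [exp(-3*t), t^2*exp(-3*t)/2, t^2*exp(-3*t)/2 - t*exp(-3*t)]
  [0, t*exp(-3*t) + exp(-3*t), t*exp(-3*t)]
  [0, -t*exp(-3*t), -t*exp(-3*t) + exp(-3*t)]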